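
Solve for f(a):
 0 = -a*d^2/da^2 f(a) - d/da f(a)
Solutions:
 f(a) = C1 + C2*log(a)


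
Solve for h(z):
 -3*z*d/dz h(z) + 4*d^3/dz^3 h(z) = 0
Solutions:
 h(z) = C1 + Integral(C2*airyai(6^(1/3)*z/2) + C3*airybi(6^(1/3)*z/2), z)


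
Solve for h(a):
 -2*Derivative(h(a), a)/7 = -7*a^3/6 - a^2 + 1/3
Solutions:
 h(a) = C1 + 49*a^4/48 + 7*a^3/6 - 7*a/6


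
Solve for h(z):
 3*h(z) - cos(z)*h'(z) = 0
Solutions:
 h(z) = C1*(sin(z) + 1)^(3/2)/(sin(z) - 1)^(3/2)


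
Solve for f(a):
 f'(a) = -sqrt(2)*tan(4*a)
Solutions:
 f(a) = C1 + sqrt(2)*log(cos(4*a))/4


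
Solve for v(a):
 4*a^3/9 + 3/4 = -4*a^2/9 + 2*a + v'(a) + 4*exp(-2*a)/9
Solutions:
 v(a) = C1 + a^4/9 + 4*a^3/27 - a^2 + 3*a/4 + 2*exp(-2*a)/9


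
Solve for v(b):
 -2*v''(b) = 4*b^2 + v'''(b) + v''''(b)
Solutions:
 v(b) = C1 + C2*b - b^4/6 + b^3/3 + b^2/2 + (C3*sin(sqrt(7)*b/2) + C4*cos(sqrt(7)*b/2))*exp(-b/2)


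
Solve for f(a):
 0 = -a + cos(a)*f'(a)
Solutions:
 f(a) = C1 + Integral(a/cos(a), a)


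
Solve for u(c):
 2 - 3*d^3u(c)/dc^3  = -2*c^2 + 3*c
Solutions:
 u(c) = C1 + C2*c + C3*c^2 + c^5/90 - c^4/24 + c^3/9


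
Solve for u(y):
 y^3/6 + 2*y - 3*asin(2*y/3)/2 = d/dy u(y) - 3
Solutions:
 u(y) = C1 + y^4/24 + y^2 - 3*y*asin(2*y/3)/2 + 3*y - 3*sqrt(9 - 4*y^2)/4


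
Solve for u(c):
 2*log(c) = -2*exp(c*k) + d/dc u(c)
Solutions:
 u(c) = C1 + 2*c*log(c) - 2*c + Piecewise((2*exp(c*k)/k, Ne(k, 0)), (2*c, True))


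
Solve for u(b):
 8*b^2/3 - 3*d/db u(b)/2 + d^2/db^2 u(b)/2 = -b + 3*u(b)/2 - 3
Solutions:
 u(b) = C1*exp(b*(3 - sqrt(21))/2) + C2*exp(b*(3 + sqrt(21))/2) + 16*b^2/9 - 26*b/9 + 164/27


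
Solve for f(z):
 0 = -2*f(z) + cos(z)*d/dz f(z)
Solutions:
 f(z) = C1*(sin(z) + 1)/(sin(z) - 1)


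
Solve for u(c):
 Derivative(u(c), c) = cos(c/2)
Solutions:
 u(c) = C1 + 2*sin(c/2)


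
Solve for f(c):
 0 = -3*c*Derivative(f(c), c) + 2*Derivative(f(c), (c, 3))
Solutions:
 f(c) = C1 + Integral(C2*airyai(2^(2/3)*3^(1/3)*c/2) + C3*airybi(2^(2/3)*3^(1/3)*c/2), c)


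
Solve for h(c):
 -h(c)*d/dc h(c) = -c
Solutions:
 h(c) = -sqrt(C1 + c^2)
 h(c) = sqrt(C1 + c^2)


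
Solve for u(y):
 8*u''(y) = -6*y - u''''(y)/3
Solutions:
 u(y) = C1 + C2*y + C3*sin(2*sqrt(6)*y) + C4*cos(2*sqrt(6)*y) - y^3/8


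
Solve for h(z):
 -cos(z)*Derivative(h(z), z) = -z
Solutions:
 h(z) = C1 + Integral(z/cos(z), z)


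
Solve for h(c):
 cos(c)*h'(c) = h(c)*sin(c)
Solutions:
 h(c) = C1/cos(c)


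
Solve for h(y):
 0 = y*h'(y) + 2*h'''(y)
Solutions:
 h(y) = C1 + Integral(C2*airyai(-2^(2/3)*y/2) + C3*airybi(-2^(2/3)*y/2), y)


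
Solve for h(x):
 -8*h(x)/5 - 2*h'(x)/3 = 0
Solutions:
 h(x) = C1*exp(-12*x/5)


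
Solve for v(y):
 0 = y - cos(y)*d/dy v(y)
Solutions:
 v(y) = C1 + Integral(y/cos(y), y)


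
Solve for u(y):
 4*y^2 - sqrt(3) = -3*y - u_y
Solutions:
 u(y) = C1 - 4*y^3/3 - 3*y^2/2 + sqrt(3)*y


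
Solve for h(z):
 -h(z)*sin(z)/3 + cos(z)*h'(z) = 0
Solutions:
 h(z) = C1/cos(z)^(1/3)


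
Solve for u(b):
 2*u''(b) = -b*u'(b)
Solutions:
 u(b) = C1 + C2*erf(b/2)


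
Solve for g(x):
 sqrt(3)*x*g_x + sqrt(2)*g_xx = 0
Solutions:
 g(x) = C1 + C2*erf(6^(1/4)*x/2)


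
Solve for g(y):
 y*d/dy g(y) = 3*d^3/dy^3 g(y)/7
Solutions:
 g(y) = C1 + Integral(C2*airyai(3^(2/3)*7^(1/3)*y/3) + C3*airybi(3^(2/3)*7^(1/3)*y/3), y)


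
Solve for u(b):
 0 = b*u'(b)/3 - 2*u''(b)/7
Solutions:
 u(b) = C1 + C2*erfi(sqrt(21)*b/6)


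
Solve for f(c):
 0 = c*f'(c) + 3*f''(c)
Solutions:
 f(c) = C1 + C2*erf(sqrt(6)*c/6)


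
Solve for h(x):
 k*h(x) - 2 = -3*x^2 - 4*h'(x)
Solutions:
 h(x) = C1*exp(-k*x/4) - 3*x^2/k + 2/k + 24*x/k^2 - 96/k^3


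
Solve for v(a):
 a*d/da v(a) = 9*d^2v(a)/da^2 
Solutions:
 v(a) = C1 + C2*erfi(sqrt(2)*a/6)


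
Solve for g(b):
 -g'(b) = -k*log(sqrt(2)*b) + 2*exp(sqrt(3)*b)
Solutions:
 g(b) = C1 + b*k*log(b) + b*k*(-1 + log(2)/2) - 2*sqrt(3)*exp(sqrt(3)*b)/3


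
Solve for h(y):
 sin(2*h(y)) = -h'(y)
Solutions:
 h(y) = pi - acos((-C1 - exp(4*y))/(C1 - exp(4*y)))/2
 h(y) = acos((-C1 - exp(4*y))/(C1 - exp(4*y)))/2


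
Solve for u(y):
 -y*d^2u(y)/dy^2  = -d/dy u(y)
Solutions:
 u(y) = C1 + C2*y^2


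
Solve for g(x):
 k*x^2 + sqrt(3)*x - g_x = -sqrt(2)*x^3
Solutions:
 g(x) = C1 + k*x^3/3 + sqrt(2)*x^4/4 + sqrt(3)*x^2/2


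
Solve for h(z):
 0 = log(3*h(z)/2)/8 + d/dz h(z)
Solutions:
 -8*Integral(1/(-log(_y) - log(3) + log(2)), (_y, h(z))) = C1 - z


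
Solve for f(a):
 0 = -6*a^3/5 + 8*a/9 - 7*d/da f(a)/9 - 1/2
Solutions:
 f(a) = C1 - 27*a^4/70 + 4*a^2/7 - 9*a/14


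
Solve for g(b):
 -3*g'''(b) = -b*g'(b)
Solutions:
 g(b) = C1 + Integral(C2*airyai(3^(2/3)*b/3) + C3*airybi(3^(2/3)*b/3), b)


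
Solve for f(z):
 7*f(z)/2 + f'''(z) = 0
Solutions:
 f(z) = C3*exp(-2^(2/3)*7^(1/3)*z/2) + (C1*sin(2^(2/3)*sqrt(3)*7^(1/3)*z/4) + C2*cos(2^(2/3)*sqrt(3)*7^(1/3)*z/4))*exp(2^(2/3)*7^(1/3)*z/4)


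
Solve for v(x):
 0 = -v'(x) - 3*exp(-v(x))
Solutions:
 v(x) = log(C1 - 3*x)


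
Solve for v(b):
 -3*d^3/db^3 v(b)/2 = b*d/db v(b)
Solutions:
 v(b) = C1 + Integral(C2*airyai(-2^(1/3)*3^(2/3)*b/3) + C3*airybi(-2^(1/3)*3^(2/3)*b/3), b)


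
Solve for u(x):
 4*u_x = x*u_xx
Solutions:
 u(x) = C1 + C2*x^5


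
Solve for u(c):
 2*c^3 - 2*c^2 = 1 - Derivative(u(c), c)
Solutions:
 u(c) = C1 - c^4/2 + 2*c^3/3 + c


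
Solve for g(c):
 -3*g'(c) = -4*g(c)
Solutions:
 g(c) = C1*exp(4*c/3)


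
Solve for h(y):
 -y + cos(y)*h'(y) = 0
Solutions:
 h(y) = C1 + Integral(y/cos(y), y)


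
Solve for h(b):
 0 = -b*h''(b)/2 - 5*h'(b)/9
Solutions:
 h(b) = C1 + C2/b^(1/9)


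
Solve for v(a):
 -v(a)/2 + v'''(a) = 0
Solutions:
 v(a) = C3*exp(2^(2/3)*a/2) + (C1*sin(2^(2/3)*sqrt(3)*a/4) + C2*cos(2^(2/3)*sqrt(3)*a/4))*exp(-2^(2/3)*a/4)


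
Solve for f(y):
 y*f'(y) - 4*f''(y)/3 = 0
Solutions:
 f(y) = C1 + C2*erfi(sqrt(6)*y/4)


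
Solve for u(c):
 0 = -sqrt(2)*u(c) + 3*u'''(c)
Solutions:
 u(c) = C3*exp(2^(1/6)*3^(2/3)*c/3) + (C1*sin(6^(1/6)*c/2) + C2*cos(6^(1/6)*c/2))*exp(-2^(1/6)*3^(2/3)*c/6)


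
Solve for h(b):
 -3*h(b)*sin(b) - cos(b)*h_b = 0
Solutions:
 h(b) = C1*cos(b)^3


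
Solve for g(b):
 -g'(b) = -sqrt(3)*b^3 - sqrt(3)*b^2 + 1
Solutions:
 g(b) = C1 + sqrt(3)*b^4/4 + sqrt(3)*b^3/3 - b


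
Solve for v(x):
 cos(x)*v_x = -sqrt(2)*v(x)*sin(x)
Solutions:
 v(x) = C1*cos(x)^(sqrt(2))


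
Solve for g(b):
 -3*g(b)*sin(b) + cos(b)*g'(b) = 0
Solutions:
 g(b) = C1/cos(b)^3


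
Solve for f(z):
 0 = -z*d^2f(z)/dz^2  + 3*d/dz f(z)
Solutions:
 f(z) = C1 + C2*z^4


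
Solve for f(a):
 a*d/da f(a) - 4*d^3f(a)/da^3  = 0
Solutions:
 f(a) = C1 + Integral(C2*airyai(2^(1/3)*a/2) + C3*airybi(2^(1/3)*a/2), a)


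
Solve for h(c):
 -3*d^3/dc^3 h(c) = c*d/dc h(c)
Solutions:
 h(c) = C1 + Integral(C2*airyai(-3^(2/3)*c/3) + C3*airybi(-3^(2/3)*c/3), c)


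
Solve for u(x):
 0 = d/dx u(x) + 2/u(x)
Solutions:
 u(x) = -sqrt(C1 - 4*x)
 u(x) = sqrt(C1 - 4*x)


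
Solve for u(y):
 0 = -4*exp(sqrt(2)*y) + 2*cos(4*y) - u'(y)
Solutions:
 u(y) = C1 - 2*sqrt(2)*exp(sqrt(2)*y) + sin(4*y)/2


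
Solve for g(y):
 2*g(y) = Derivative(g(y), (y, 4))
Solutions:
 g(y) = C1*exp(-2^(1/4)*y) + C2*exp(2^(1/4)*y) + C3*sin(2^(1/4)*y) + C4*cos(2^(1/4)*y)


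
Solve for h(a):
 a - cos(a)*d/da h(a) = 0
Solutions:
 h(a) = C1 + Integral(a/cos(a), a)


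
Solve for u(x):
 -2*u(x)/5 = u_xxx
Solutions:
 u(x) = C3*exp(-2^(1/3)*5^(2/3)*x/5) + (C1*sin(2^(1/3)*sqrt(3)*5^(2/3)*x/10) + C2*cos(2^(1/3)*sqrt(3)*5^(2/3)*x/10))*exp(2^(1/3)*5^(2/3)*x/10)


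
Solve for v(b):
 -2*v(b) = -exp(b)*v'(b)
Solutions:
 v(b) = C1*exp(-2*exp(-b))


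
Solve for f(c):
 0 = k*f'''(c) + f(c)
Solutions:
 f(c) = C1*exp(c*(-1/k)^(1/3)) + C2*exp(c*(-1/k)^(1/3)*(-1 + sqrt(3)*I)/2) + C3*exp(-c*(-1/k)^(1/3)*(1 + sqrt(3)*I)/2)


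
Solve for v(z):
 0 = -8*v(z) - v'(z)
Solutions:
 v(z) = C1*exp(-8*z)


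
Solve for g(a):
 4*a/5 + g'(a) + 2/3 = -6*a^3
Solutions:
 g(a) = C1 - 3*a^4/2 - 2*a^2/5 - 2*a/3


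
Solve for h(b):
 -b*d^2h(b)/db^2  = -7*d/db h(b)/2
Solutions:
 h(b) = C1 + C2*b^(9/2)


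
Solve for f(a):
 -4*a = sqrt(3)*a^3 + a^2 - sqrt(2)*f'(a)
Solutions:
 f(a) = C1 + sqrt(6)*a^4/8 + sqrt(2)*a^3/6 + sqrt(2)*a^2


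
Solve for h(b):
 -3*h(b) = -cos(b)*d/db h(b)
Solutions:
 h(b) = C1*(sin(b) + 1)^(3/2)/(sin(b) - 1)^(3/2)


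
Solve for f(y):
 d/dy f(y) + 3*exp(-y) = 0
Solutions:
 f(y) = C1 + 3*exp(-y)


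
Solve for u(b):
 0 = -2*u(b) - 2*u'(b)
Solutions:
 u(b) = C1*exp(-b)


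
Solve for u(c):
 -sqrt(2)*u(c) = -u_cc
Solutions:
 u(c) = C1*exp(-2^(1/4)*c) + C2*exp(2^(1/4)*c)


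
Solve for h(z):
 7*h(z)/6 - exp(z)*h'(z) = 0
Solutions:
 h(z) = C1*exp(-7*exp(-z)/6)


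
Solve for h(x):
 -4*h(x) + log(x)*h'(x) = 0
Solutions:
 h(x) = C1*exp(4*li(x))


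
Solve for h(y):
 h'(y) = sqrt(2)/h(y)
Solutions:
 h(y) = -sqrt(C1 + 2*sqrt(2)*y)
 h(y) = sqrt(C1 + 2*sqrt(2)*y)


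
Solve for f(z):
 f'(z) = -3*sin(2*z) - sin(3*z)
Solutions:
 f(z) = C1 + 3*cos(2*z)/2 + cos(3*z)/3


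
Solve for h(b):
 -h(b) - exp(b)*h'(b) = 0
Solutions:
 h(b) = C1*exp(exp(-b))


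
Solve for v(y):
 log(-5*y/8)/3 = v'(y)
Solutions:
 v(y) = C1 + y*log(-y)/3 + y*(-log(2) - 1/3 + log(5)/3)


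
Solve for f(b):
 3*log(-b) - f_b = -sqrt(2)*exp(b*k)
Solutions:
 f(b) = C1 + 3*b*log(-b) - 3*b + Piecewise((sqrt(2)*exp(b*k)/k, Ne(k, 0)), (sqrt(2)*b, True))


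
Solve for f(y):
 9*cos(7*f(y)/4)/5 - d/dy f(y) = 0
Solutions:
 -9*y/5 - 2*log(sin(7*f(y)/4) - 1)/7 + 2*log(sin(7*f(y)/4) + 1)/7 = C1


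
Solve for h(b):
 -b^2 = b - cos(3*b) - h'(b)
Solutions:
 h(b) = C1 + b^3/3 + b^2/2 - sin(3*b)/3


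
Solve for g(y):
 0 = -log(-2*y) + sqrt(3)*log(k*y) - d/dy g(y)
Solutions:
 g(y) = C1 + y*(sqrt(3)*log(-k) - sqrt(3) - log(2) + 1) - y*(1 - sqrt(3))*log(-y)


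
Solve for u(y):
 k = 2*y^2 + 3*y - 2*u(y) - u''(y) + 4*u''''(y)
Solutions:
 u(y) = C1*exp(-sqrt(2)*y*sqrt(1 + sqrt(33))/4) + C2*exp(sqrt(2)*y*sqrt(1 + sqrt(33))/4) + C3*sin(sqrt(2)*y*sqrt(-1 + sqrt(33))/4) + C4*cos(sqrt(2)*y*sqrt(-1 + sqrt(33))/4) - k/2 + y^2 + 3*y/2 - 1


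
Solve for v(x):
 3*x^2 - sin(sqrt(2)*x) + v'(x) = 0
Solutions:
 v(x) = C1 - x^3 - sqrt(2)*cos(sqrt(2)*x)/2


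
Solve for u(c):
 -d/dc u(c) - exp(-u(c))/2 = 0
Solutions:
 u(c) = log(C1 - c/2)


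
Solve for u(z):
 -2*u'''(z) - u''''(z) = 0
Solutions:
 u(z) = C1 + C2*z + C3*z^2 + C4*exp(-2*z)


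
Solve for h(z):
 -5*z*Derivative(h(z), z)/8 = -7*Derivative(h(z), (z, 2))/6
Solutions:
 h(z) = C1 + C2*erfi(sqrt(210)*z/28)


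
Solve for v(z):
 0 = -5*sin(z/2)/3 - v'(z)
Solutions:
 v(z) = C1 + 10*cos(z/2)/3


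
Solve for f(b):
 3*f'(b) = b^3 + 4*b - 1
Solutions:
 f(b) = C1 + b^4/12 + 2*b^2/3 - b/3


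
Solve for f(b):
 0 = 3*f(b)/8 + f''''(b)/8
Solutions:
 f(b) = (C1*sin(sqrt(2)*3^(1/4)*b/2) + C2*cos(sqrt(2)*3^(1/4)*b/2))*exp(-sqrt(2)*3^(1/4)*b/2) + (C3*sin(sqrt(2)*3^(1/4)*b/2) + C4*cos(sqrt(2)*3^(1/4)*b/2))*exp(sqrt(2)*3^(1/4)*b/2)


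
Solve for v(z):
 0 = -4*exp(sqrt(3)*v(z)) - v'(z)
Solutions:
 v(z) = sqrt(3)*(2*log(1/(C1 + 4*z)) - log(3))/6


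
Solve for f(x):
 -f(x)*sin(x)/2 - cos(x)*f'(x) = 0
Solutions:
 f(x) = C1*sqrt(cos(x))


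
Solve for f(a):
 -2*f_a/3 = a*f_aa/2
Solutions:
 f(a) = C1 + C2/a^(1/3)


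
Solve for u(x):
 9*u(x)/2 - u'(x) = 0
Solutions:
 u(x) = C1*exp(9*x/2)


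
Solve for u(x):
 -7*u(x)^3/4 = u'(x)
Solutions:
 u(x) = -sqrt(2)*sqrt(-1/(C1 - 7*x))
 u(x) = sqrt(2)*sqrt(-1/(C1 - 7*x))


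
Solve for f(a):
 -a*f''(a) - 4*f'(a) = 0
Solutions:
 f(a) = C1 + C2/a^3


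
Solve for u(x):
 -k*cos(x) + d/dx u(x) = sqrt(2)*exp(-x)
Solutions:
 u(x) = C1 + k*sin(x) - sqrt(2)*exp(-x)


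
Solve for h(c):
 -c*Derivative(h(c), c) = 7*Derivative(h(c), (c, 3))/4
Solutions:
 h(c) = C1 + Integral(C2*airyai(-14^(2/3)*c/7) + C3*airybi(-14^(2/3)*c/7), c)


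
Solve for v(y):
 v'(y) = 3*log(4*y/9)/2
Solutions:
 v(y) = C1 + 3*y*log(y)/2 - 3*y*log(3) - 3*y/2 + 3*y*log(2)


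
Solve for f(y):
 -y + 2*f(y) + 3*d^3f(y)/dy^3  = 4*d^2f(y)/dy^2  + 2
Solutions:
 f(y) = C1*exp(y*(16/(9*sqrt(345) + 179)^(1/3) + (9*sqrt(345) + 179)^(1/3) + 8)/18)*sin(sqrt(3)*y*(-(9*sqrt(345) + 179)^(1/3) + 16/(9*sqrt(345) + 179)^(1/3))/18) + C2*exp(y*(16/(9*sqrt(345) + 179)^(1/3) + (9*sqrt(345) + 179)^(1/3) + 8)/18)*cos(sqrt(3)*y*(-(9*sqrt(345) + 179)^(1/3) + 16/(9*sqrt(345) + 179)^(1/3))/18) + C3*exp(y*(-(9*sqrt(345) + 179)^(1/3) - 16/(9*sqrt(345) + 179)^(1/3) + 4)/9) + y/2 + 1


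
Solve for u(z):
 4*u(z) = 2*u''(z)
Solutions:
 u(z) = C1*exp(-sqrt(2)*z) + C2*exp(sqrt(2)*z)


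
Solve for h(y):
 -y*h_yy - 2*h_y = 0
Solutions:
 h(y) = C1 + C2/y


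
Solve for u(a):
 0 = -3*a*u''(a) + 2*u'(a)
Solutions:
 u(a) = C1 + C2*a^(5/3)


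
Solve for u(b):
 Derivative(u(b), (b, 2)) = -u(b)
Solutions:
 u(b) = C1*sin(b) + C2*cos(b)


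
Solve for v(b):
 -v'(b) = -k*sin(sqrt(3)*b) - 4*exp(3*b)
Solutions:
 v(b) = C1 - sqrt(3)*k*cos(sqrt(3)*b)/3 + 4*exp(3*b)/3


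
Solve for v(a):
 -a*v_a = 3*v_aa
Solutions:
 v(a) = C1 + C2*erf(sqrt(6)*a/6)


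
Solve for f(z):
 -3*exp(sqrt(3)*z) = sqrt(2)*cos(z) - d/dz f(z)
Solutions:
 f(z) = C1 + sqrt(3)*exp(sqrt(3)*z) + sqrt(2)*sin(z)


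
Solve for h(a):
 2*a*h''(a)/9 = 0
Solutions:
 h(a) = C1 + C2*a


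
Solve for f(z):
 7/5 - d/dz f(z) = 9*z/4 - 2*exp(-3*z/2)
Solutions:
 f(z) = C1 - 9*z^2/8 + 7*z/5 - 4*exp(-3*z/2)/3


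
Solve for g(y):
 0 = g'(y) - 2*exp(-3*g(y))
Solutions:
 g(y) = log(C1 + 6*y)/3
 g(y) = log((-3^(1/3) - 3^(5/6)*I)*(C1 + 2*y)^(1/3)/2)
 g(y) = log((-3^(1/3) + 3^(5/6)*I)*(C1 + 2*y)^(1/3)/2)


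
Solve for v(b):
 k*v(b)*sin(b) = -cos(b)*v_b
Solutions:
 v(b) = C1*exp(k*log(cos(b)))


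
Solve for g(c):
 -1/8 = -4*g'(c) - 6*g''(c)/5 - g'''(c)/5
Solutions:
 g(c) = C1 + c/32 + (C2*sin(sqrt(11)*c) + C3*cos(sqrt(11)*c))*exp(-3*c)


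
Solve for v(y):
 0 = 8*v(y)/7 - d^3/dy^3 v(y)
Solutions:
 v(y) = C3*exp(2*7^(2/3)*y/7) + (C1*sin(sqrt(3)*7^(2/3)*y/7) + C2*cos(sqrt(3)*7^(2/3)*y/7))*exp(-7^(2/3)*y/7)


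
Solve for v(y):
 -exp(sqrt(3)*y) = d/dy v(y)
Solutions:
 v(y) = C1 - sqrt(3)*exp(sqrt(3)*y)/3


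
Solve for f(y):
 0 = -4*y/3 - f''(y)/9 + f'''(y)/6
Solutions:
 f(y) = C1 + C2*y + C3*exp(2*y/3) - 2*y^3 - 9*y^2


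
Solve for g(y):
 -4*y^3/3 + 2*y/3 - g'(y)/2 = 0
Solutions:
 g(y) = C1 - 2*y^4/3 + 2*y^2/3


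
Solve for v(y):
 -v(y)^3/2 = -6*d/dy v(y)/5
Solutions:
 v(y) = -sqrt(6)*sqrt(-1/(C1 + 5*y))
 v(y) = sqrt(6)*sqrt(-1/(C1 + 5*y))


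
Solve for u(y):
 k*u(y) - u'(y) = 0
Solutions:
 u(y) = C1*exp(k*y)


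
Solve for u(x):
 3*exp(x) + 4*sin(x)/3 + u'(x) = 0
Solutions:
 u(x) = C1 - 3*exp(x) + 4*cos(x)/3


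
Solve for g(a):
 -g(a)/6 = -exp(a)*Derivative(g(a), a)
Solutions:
 g(a) = C1*exp(-exp(-a)/6)


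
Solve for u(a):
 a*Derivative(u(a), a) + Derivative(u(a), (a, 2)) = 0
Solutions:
 u(a) = C1 + C2*erf(sqrt(2)*a/2)


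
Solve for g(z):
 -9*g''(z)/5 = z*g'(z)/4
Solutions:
 g(z) = C1 + C2*erf(sqrt(10)*z/12)


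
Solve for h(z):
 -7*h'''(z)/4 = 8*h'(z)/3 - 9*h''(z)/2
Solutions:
 h(z) = C1 + C2*exp(z*(27 - sqrt(57))/21) + C3*exp(z*(sqrt(57) + 27)/21)


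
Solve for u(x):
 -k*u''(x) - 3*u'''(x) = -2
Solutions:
 u(x) = C1 + C2*x + C3*exp(-k*x/3) + x^2/k


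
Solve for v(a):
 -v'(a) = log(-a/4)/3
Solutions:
 v(a) = C1 - a*log(-a)/3 + a*(1 + 2*log(2))/3


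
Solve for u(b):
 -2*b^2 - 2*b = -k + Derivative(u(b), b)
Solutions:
 u(b) = C1 - 2*b^3/3 - b^2 + b*k


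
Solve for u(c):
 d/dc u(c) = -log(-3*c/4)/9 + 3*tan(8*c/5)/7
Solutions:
 u(c) = C1 - c*log(-c)/9 - c*log(3)/9 + c/9 + 2*c*log(2)/9 - 15*log(cos(8*c/5))/56


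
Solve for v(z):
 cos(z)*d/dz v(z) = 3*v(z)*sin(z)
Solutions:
 v(z) = C1/cos(z)^3


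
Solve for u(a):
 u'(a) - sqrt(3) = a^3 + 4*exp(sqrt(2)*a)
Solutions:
 u(a) = C1 + a^4/4 + sqrt(3)*a + 2*sqrt(2)*exp(sqrt(2)*a)


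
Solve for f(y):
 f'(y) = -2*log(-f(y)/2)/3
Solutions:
 3*Integral(1/(log(-_y) - log(2)), (_y, f(y)))/2 = C1 - y


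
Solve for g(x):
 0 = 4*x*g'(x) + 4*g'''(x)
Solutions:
 g(x) = C1 + Integral(C2*airyai(-x) + C3*airybi(-x), x)


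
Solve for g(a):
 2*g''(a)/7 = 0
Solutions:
 g(a) = C1 + C2*a


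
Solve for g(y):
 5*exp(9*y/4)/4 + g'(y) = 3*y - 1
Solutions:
 g(y) = C1 + 3*y^2/2 - y - 5*exp(9*y/4)/9


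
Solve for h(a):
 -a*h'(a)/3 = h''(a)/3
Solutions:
 h(a) = C1 + C2*erf(sqrt(2)*a/2)


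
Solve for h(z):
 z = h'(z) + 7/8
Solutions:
 h(z) = C1 + z^2/2 - 7*z/8


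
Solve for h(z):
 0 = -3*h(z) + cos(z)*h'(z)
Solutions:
 h(z) = C1*(sin(z) + 1)^(3/2)/(sin(z) - 1)^(3/2)


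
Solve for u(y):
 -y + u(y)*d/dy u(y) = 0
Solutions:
 u(y) = -sqrt(C1 + y^2)
 u(y) = sqrt(C1 + y^2)


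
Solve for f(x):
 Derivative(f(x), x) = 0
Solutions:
 f(x) = C1


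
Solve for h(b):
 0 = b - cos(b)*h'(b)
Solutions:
 h(b) = C1 + Integral(b/cos(b), b)


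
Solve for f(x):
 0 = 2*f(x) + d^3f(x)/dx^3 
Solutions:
 f(x) = C3*exp(-2^(1/3)*x) + (C1*sin(2^(1/3)*sqrt(3)*x/2) + C2*cos(2^(1/3)*sqrt(3)*x/2))*exp(2^(1/3)*x/2)


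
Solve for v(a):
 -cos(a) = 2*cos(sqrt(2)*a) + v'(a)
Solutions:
 v(a) = C1 - sin(a) - sqrt(2)*sin(sqrt(2)*a)


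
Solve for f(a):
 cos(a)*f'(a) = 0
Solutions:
 f(a) = C1


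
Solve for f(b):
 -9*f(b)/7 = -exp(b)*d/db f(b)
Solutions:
 f(b) = C1*exp(-9*exp(-b)/7)


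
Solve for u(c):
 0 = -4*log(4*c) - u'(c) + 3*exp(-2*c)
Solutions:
 u(c) = C1 - 4*c*log(c) + 4*c*(1 - 2*log(2)) - 3*exp(-2*c)/2


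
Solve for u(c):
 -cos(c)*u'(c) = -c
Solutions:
 u(c) = C1 + Integral(c/cos(c), c)


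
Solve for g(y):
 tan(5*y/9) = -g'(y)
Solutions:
 g(y) = C1 + 9*log(cos(5*y/9))/5


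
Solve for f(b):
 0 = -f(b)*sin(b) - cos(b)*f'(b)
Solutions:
 f(b) = C1*cos(b)


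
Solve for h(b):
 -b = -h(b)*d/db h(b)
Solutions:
 h(b) = -sqrt(C1 + b^2)
 h(b) = sqrt(C1 + b^2)


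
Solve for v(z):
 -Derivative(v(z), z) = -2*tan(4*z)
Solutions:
 v(z) = C1 - log(cos(4*z))/2


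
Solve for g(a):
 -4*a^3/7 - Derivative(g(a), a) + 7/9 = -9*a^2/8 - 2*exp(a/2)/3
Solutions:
 g(a) = C1 - a^4/7 + 3*a^3/8 + 7*a/9 + 4*exp(a/2)/3


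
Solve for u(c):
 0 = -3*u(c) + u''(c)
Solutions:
 u(c) = C1*exp(-sqrt(3)*c) + C2*exp(sqrt(3)*c)


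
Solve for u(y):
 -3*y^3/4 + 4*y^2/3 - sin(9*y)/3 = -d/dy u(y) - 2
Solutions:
 u(y) = C1 + 3*y^4/16 - 4*y^3/9 - 2*y - cos(9*y)/27


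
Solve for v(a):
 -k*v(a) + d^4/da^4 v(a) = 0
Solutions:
 v(a) = C1*exp(-a*k^(1/4)) + C2*exp(a*k^(1/4)) + C3*exp(-I*a*k^(1/4)) + C4*exp(I*a*k^(1/4))


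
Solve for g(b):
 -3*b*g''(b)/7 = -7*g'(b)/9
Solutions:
 g(b) = C1 + C2*b^(76/27)


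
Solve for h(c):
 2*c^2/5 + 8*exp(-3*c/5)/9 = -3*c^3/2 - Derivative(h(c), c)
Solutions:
 h(c) = C1 - 3*c^4/8 - 2*c^3/15 + 40*exp(-3*c/5)/27


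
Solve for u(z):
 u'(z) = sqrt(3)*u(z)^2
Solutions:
 u(z) = -1/(C1 + sqrt(3)*z)


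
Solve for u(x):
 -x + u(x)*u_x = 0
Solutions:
 u(x) = -sqrt(C1 + x^2)
 u(x) = sqrt(C1 + x^2)


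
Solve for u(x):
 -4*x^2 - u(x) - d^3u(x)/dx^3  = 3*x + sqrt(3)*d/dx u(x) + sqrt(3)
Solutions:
 u(x) = C1*exp(x*(-2*2^(1/3)*3^(5/6)/(3 + sqrt(4*sqrt(3) + 9))^(1/3) + 6^(2/3)*(3 + sqrt(4*sqrt(3) + 9))^(1/3))/12)*sin(x*(2*6^(1/3)/(3 + sqrt(4*sqrt(3) + 9))^(1/3) + 2^(2/3)*3^(1/6)*(3 + sqrt(4*sqrt(3) + 9))^(1/3))/4) + C2*exp(x*(-2*2^(1/3)*3^(5/6)/(3 + sqrt(4*sqrt(3) + 9))^(1/3) + 6^(2/3)*(3 + sqrt(4*sqrt(3) + 9))^(1/3))/12)*cos(x*(2*6^(1/3)/(3 + sqrt(4*sqrt(3) + 9))^(1/3) + 2^(2/3)*3^(1/6)*(3 + sqrt(4*sqrt(3) + 9))^(1/3))/4) + C3*exp(-x*(-2*2^(1/3)*3^(5/6)/(3 + sqrt(4*sqrt(3) + 9))^(1/3) + 6^(2/3)*(3 + sqrt(4*sqrt(3) + 9))^(1/3))/6) - 4*x^2 - 3*x + 8*sqrt(3)*x - 24 + 2*sqrt(3)


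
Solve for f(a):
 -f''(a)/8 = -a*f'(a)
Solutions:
 f(a) = C1 + C2*erfi(2*a)


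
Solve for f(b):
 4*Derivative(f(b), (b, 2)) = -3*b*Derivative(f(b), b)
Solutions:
 f(b) = C1 + C2*erf(sqrt(6)*b/4)


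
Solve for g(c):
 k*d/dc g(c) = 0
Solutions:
 g(c) = C1


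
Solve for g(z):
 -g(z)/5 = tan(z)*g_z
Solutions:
 g(z) = C1/sin(z)^(1/5)


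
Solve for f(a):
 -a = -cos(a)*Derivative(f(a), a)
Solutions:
 f(a) = C1 + Integral(a/cos(a), a)


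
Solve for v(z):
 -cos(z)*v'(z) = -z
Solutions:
 v(z) = C1 + Integral(z/cos(z), z)


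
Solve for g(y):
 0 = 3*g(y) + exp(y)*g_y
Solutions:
 g(y) = C1*exp(3*exp(-y))


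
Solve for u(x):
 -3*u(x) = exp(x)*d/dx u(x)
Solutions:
 u(x) = C1*exp(3*exp(-x))


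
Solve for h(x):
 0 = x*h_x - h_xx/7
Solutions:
 h(x) = C1 + C2*erfi(sqrt(14)*x/2)


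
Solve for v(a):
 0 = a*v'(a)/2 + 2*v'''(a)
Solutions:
 v(a) = C1 + Integral(C2*airyai(-2^(1/3)*a/2) + C3*airybi(-2^(1/3)*a/2), a)


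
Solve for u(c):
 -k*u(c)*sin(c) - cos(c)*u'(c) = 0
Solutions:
 u(c) = C1*exp(k*log(cos(c)))


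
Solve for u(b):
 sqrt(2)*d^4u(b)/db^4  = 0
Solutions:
 u(b) = C1 + C2*b + C3*b^2 + C4*b^3


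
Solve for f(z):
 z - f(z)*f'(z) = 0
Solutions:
 f(z) = -sqrt(C1 + z^2)
 f(z) = sqrt(C1 + z^2)


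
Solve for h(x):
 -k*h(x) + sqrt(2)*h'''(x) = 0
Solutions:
 h(x) = C1*exp(2^(5/6)*k^(1/3)*x/2) + C2*exp(2^(5/6)*k^(1/3)*x*(-1 + sqrt(3)*I)/4) + C3*exp(-2^(5/6)*k^(1/3)*x*(1 + sqrt(3)*I)/4)


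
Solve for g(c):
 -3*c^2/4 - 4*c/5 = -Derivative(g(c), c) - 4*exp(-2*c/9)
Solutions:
 g(c) = C1 + c^3/4 + 2*c^2/5 + 18*exp(-2*c/9)


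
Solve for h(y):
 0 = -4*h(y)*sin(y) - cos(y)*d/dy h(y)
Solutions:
 h(y) = C1*cos(y)^4


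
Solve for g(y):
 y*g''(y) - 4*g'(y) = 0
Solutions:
 g(y) = C1 + C2*y^5


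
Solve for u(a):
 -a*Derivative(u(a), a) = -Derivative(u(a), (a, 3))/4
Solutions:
 u(a) = C1 + Integral(C2*airyai(2^(2/3)*a) + C3*airybi(2^(2/3)*a), a)


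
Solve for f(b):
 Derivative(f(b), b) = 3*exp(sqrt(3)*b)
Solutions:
 f(b) = C1 + sqrt(3)*exp(sqrt(3)*b)


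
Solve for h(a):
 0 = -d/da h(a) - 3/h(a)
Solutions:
 h(a) = -sqrt(C1 - 6*a)
 h(a) = sqrt(C1 - 6*a)


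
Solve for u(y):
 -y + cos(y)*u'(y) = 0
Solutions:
 u(y) = C1 + Integral(y/cos(y), y)


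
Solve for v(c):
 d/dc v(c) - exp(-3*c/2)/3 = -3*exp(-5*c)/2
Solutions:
 v(c) = C1 + 3*exp(-5*c)/10 - 2*exp(-3*c/2)/9


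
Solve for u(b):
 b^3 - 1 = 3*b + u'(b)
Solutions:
 u(b) = C1 + b^4/4 - 3*b^2/2 - b


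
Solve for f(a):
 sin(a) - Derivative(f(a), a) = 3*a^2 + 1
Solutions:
 f(a) = C1 - a^3 - a - cos(a)


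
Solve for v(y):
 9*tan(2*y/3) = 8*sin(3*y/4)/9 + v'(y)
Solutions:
 v(y) = C1 - 27*log(cos(2*y/3))/2 + 32*cos(3*y/4)/27


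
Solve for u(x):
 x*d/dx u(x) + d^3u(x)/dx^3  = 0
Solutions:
 u(x) = C1 + Integral(C2*airyai(-x) + C3*airybi(-x), x)


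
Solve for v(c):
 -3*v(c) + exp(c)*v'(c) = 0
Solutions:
 v(c) = C1*exp(-3*exp(-c))


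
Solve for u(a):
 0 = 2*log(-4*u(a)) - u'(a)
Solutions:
 -Integral(1/(log(-_y) + 2*log(2)), (_y, u(a)))/2 = C1 - a


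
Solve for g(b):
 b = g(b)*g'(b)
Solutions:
 g(b) = -sqrt(C1 + b^2)
 g(b) = sqrt(C1 + b^2)


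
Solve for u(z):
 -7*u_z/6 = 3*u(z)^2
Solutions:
 u(z) = 7/(C1 + 18*z)


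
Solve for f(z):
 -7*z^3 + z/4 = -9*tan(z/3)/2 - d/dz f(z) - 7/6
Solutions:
 f(z) = C1 + 7*z^4/4 - z^2/8 - 7*z/6 + 27*log(cos(z/3))/2


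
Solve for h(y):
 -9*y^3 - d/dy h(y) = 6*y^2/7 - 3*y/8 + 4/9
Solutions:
 h(y) = C1 - 9*y^4/4 - 2*y^3/7 + 3*y^2/16 - 4*y/9


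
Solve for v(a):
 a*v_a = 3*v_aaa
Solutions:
 v(a) = C1 + Integral(C2*airyai(3^(2/3)*a/3) + C3*airybi(3^(2/3)*a/3), a)


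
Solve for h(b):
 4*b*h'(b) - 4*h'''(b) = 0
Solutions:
 h(b) = C1 + Integral(C2*airyai(b) + C3*airybi(b), b)


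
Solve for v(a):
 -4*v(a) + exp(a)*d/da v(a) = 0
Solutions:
 v(a) = C1*exp(-4*exp(-a))


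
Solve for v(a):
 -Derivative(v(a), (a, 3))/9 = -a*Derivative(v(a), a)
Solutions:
 v(a) = C1 + Integral(C2*airyai(3^(2/3)*a) + C3*airybi(3^(2/3)*a), a)


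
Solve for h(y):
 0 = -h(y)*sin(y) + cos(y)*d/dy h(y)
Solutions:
 h(y) = C1/cos(y)


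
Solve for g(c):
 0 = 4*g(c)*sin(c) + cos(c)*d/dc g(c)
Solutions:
 g(c) = C1*cos(c)^4


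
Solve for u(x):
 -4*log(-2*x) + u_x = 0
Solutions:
 u(x) = C1 + 4*x*log(-x) + 4*x*(-1 + log(2))


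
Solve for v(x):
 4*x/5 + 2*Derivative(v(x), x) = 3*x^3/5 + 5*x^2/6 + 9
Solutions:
 v(x) = C1 + 3*x^4/40 + 5*x^3/36 - x^2/5 + 9*x/2


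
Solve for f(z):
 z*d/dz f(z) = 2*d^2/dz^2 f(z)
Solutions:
 f(z) = C1 + C2*erfi(z/2)


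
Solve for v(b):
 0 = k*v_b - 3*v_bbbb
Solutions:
 v(b) = C1 + C2*exp(3^(2/3)*b*k^(1/3)/3) + C3*exp(b*k^(1/3)*(-3^(2/3) + 3*3^(1/6)*I)/6) + C4*exp(-b*k^(1/3)*(3^(2/3) + 3*3^(1/6)*I)/6)


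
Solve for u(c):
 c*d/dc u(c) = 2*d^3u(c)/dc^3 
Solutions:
 u(c) = C1 + Integral(C2*airyai(2^(2/3)*c/2) + C3*airybi(2^(2/3)*c/2), c)


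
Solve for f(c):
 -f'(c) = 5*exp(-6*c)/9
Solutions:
 f(c) = C1 + 5*exp(-6*c)/54


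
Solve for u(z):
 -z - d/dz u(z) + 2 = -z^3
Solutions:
 u(z) = C1 + z^4/4 - z^2/2 + 2*z


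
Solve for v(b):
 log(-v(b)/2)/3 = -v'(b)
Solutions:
 3*Integral(1/(log(-_y) - log(2)), (_y, v(b))) = C1 - b


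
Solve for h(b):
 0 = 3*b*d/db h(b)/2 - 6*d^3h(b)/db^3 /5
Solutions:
 h(b) = C1 + Integral(C2*airyai(10^(1/3)*b/2) + C3*airybi(10^(1/3)*b/2), b)


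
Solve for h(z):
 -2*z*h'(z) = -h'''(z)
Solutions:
 h(z) = C1 + Integral(C2*airyai(2^(1/3)*z) + C3*airybi(2^(1/3)*z), z)


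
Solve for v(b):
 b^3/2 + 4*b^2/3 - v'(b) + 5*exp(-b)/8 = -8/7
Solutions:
 v(b) = C1 + b^4/8 + 4*b^3/9 + 8*b/7 - 5*exp(-b)/8


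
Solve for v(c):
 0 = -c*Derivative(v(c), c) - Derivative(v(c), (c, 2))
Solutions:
 v(c) = C1 + C2*erf(sqrt(2)*c/2)


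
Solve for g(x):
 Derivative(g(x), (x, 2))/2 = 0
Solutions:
 g(x) = C1 + C2*x


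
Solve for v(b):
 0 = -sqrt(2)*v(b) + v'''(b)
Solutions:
 v(b) = C3*exp(2^(1/6)*b) + (C1*sin(2^(1/6)*sqrt(3)*b/2) + C2*cos(2^(1/6)*sqrt(3)*b/2))*exp(-2^(1/6)*b/2)


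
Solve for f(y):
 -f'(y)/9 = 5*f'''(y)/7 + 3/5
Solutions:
 f(y) = C1 + C2*sin(sqrt(35)*y/15) + C3*cos(sqrt(35)*y/15) - 27*y/5


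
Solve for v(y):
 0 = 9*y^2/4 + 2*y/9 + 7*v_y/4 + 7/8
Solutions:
 v(y) = C1 - 3*y^3/7 - 4*y^2/63 - y/2


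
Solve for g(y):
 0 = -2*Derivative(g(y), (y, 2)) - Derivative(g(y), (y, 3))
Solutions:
 g(y) = C1 + C2*y + C3*exp(-2*y)


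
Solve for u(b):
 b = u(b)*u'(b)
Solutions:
 u(b) = -sqrt(C1 + b^2)
 u(b) = sqrt(C1 + b^2)


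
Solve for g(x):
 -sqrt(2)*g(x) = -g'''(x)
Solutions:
 g(x) = C3*exp(2^(1/6)*x) + (C1*sin(2^(1/6)*sqrt(3)*x/2) + C2*cos(2^(1/6)*sqrt(3)*x/2))*exp(-2^(1/6)*x/2)


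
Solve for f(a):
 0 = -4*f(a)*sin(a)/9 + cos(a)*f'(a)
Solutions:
 f(a) = C1/cos(a)^(4/9)


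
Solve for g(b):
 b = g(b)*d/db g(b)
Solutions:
 g(b) = -sqrt(C1 + b^2)
 g(b) = sqrt(C1 + b^2)


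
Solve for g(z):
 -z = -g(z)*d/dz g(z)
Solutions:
 g(z) = -sqrt(C1 + z^2)
 g(z) = sqrt(C1 + z^2)


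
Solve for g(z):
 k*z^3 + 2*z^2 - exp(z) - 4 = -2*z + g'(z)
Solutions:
 g(z) = C1 + k*z^4/4 + 2*z^3/3 + z^2 - 4*z - exp(z)


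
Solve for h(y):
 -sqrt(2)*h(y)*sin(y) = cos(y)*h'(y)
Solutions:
 h(y) = C1*cos(y)^(sqrt(2))


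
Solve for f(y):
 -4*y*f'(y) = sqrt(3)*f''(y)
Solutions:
 f(y) = C1 + C2*erf(sqrt(2)*3^(3/4)*y/3)


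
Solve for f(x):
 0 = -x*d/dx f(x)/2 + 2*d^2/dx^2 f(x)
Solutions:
 f(x) = C1 + C2*erfi(sqrt(2)*x/4)


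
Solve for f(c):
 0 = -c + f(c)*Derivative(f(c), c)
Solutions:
 f(c) = -sqrt(C1 + c^2)
 f(c) = sqrt(C1 + c^2)


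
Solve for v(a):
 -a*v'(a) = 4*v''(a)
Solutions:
 v(a) = C1 + C2*erf(sqrt(2)*a/4)


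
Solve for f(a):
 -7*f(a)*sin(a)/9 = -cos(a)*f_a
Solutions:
 f(a) = C1/cos(a)^(7/9)


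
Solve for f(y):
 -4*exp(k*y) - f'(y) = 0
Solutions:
 f(y) = C1 - 4*exp(k*y)/k


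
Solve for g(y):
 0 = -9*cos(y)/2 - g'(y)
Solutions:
 g(y) = C1 - 9*sin(y)/2


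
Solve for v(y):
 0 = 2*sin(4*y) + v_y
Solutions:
 v(y) = C1 + cos(4*y)/2


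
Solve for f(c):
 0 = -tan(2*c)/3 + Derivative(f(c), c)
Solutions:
 f(c) = C1 - log(cos(2*c))/6


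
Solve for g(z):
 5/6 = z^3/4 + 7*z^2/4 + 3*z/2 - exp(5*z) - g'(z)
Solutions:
 g(z) = C1 + z^4/16 + 7*z^3/12 + 3*z^2/4 - 5*z/6 - exp(5*z)/5


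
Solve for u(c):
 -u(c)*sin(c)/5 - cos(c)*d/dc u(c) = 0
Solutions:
 u(c) = C1*cos(c)^(1/5)


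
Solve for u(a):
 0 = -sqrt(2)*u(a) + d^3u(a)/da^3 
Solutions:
 u(a) = C3*exp(2^(1/6)*a) + (C1*sin(2^(1/6)*sqrt(3)*a/2) + C2*cos(2^(1/6)*sqrt(3)*a/2))*exp(-2^(1/6)*a/2)


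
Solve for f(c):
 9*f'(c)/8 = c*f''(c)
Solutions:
 f(c) = C1 + C2*c^(17/8)


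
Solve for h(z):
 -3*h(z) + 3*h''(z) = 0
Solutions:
 h(z) = C1*exp(-z) + C2*exp(z)


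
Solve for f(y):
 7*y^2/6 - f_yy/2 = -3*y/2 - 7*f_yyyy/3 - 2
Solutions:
 f(y) = C1 + C2*y + C3*exp(-sqrt(42)*y/14) + C4*exp(sqrt(42)*y/14) + 7*y^4/36 + y^3/2 + 116*y^2/9


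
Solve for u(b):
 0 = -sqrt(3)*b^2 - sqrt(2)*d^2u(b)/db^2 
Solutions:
 u(b) = C1 + C2*b - sqrt(6)*b^4/24


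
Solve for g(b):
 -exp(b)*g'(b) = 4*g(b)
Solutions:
 g(b) = C1*exp(4*exp(-b))


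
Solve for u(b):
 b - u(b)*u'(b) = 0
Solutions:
 u(b) = -sqrt(C1 + b^2)
 u(b) = sqrt(C1 + b^2)


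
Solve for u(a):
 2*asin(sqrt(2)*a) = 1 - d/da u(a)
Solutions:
 u(a) = C1 - 2*a*asin(sqrt(2)*a) + a - sqrt(2)*sqrt(1 - 2*a^2)


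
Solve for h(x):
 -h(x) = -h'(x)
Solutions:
 h(x) = C1*exp(x)


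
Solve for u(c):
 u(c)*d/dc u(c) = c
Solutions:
 u(c) = -sqrt(C1 + c^2)
 u(c) = sqrt(C1 + c^2)


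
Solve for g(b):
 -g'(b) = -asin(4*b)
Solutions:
 g(b) = C1 + b*asin(4*b) + sqrt(1 - 16*b^2)/4


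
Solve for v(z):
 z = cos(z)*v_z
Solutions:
 v(z) = C1 + Integral(z/cos(z), z)


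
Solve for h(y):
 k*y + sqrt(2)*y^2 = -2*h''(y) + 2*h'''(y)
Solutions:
 h(y) = C1 + C2*y + C3*exp(y) - sqrt(2)*y^4/24 + y^3*(-k - 2*sqrt(2))/12 + y^2*(-k - 2*sqrt(2))/4


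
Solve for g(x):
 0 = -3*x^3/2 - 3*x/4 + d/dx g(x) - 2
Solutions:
 g(x) = C1 + 3*x^4/8 + 3*x^2/8 + 2*x


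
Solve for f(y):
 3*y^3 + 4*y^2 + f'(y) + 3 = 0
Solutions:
 f(y) = C1 - 3*y^4/4 - 4*y^3/3 - 3*y


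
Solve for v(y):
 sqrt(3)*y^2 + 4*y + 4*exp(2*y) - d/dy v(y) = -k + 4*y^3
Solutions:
 v(y) = C1 + k*y - y^4 + sqrt(3)*y^3/3 + 2*y^2 + 2*exp(2*y)


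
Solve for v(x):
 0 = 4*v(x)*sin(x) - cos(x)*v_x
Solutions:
 v(x) = C1/cos(x)^4


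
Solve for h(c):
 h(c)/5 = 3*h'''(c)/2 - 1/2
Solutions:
 h(c) = C3*exp(15^(2/3)*2^(1/3)*c/15) + (C1*sin(2^(1/3)*3^(1/6)*5^(2/3)*c/10) + C2*cos(2^(1/3)*3^(1/6)*5^(2/3)*c/10))*exp(-15^(2/3)*2^(1/3)*c/30) - 5/2


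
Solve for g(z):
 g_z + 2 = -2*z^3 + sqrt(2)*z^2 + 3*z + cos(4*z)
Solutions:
 g(z) = C1 - z^4/2 + sqrt(2)*z^3/3 + 3*z^2/2 - 2*z + sin(4*z)/4


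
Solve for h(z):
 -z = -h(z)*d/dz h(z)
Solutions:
 h(z) = -sqrt(C1 + z^2)
 h(z) = sqrt(C1 + z^2)


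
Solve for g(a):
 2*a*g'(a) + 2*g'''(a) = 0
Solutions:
 g(a) = C1 + Integral(C2*airyai(-a) + C3*airybi(-a), a)


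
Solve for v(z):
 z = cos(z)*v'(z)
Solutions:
 v(z) = C1 + Integral(z/cos(z), z)


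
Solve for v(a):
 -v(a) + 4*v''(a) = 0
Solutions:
 v(a) = C1*exp(-a/2) + C2*exp(a/2)


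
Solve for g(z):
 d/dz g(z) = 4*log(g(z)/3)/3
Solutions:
 3*Integral(1/(-log(_y) + log(3)), (_y, g(z)))/4 = C1 - z


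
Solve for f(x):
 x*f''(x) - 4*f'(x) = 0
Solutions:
 f(x) = C1 + C2*x^5


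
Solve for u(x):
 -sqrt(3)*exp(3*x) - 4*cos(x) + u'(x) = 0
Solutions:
 u(x) = C1 + sqrt(3)*exp(3*x)/3 + 4*sin(x)


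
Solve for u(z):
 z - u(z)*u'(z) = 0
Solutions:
 u(z) = -sqrt(C1 + z^2)
 u(z) = sqrt(C1 + z^2)


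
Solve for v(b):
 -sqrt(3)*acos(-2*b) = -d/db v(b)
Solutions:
 v(b) = C1 + sqrt(3)*(b*acos(-2*b) + sqrt(1 - 4*b^2)/2)


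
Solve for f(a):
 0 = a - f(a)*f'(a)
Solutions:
 f(a) = -sqrt(C1 + a^2)
 f(a) = sqrt(C1 + a^2)


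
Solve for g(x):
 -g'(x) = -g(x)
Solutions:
 g(x) = C1*exp(x)


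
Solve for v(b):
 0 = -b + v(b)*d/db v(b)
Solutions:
 v(b) = -sqrt(C1 + b^2)
 v(b) = sqrt(C1 + b^2)


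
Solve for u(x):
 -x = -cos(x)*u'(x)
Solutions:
 u(x) = C1 + Integral(x/cos(x), x)


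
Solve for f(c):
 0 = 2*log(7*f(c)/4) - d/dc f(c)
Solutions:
 Integral(1/(-log(_y) - log(7) + 2*log(2)), (_y, f(c)))/2 = C1 - c


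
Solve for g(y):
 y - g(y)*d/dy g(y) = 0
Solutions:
 g(y) = -sqrt(C1 + y^2)
 g(y) = sqrt(C1 + y^2)


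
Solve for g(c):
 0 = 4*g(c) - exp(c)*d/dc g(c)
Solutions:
 g(c) = C1*exp(-4*exp(-c))


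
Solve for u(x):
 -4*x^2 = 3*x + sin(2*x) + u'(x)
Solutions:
 u(x) = C1 - 4*x^3/3 - 3*x^2/2 + cos(2*x)/2


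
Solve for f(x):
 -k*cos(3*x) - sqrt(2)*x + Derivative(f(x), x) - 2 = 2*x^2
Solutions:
 f(x) = C1 + k*sin(3*x)/3 + 2*x^3/3 + sqrt(2)*x^2/2 + 2*x


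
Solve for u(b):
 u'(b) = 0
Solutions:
 u(b) = C1


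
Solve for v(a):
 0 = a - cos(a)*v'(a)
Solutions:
 v(a) = C1 + Integral(a/cos(a), a)


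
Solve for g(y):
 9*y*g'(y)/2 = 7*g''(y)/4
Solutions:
 g(y) = C1 + C2*erfi(3*sqrt(7)*y/7)


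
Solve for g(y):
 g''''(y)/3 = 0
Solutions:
 g(y) = C1 + C2*y + C3*y^2 + C4*y^3


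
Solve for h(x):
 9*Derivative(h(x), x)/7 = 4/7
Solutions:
 h(x) = C1 + 4*x/9


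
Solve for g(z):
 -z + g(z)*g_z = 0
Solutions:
 g(z) = -sqrt(C1 + z^2)
 g(z) = sqrt(C1 + z^2)


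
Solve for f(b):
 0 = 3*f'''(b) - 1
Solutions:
 f(b) = C1 + C2*b + C3*b^2 + b^3/18


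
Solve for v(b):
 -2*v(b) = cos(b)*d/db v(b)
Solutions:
 v(b) = C1*(sin(b) - 1)/(sin(b) + 1)


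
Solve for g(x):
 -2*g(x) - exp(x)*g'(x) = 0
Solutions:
 g(x) = C1*exp(2*exp(-x))


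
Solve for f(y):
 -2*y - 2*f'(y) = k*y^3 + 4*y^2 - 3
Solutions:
 f(y) = C1 - k*y^4/8 - 2*y^3/3 - y^2/2 + 3*y/2


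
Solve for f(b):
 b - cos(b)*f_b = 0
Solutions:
 f(b) = C1 + Integral(b/cos(b), b)


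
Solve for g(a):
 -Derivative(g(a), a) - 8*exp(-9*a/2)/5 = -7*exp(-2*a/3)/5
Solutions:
 g(a) = C1 + 16*exp(-9*a/2)/45 - 21*exp(-2*a/3)/10


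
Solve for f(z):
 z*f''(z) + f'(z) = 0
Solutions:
 f(z) = C1 + C2*log(z)


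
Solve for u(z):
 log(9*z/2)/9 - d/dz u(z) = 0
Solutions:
 u(z) = C1 + z*log(z)/9 - z/9 - z*log(2)/9 + 2*z*log(3)/9


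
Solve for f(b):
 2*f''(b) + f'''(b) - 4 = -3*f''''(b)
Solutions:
 f(b) = C1 + C2*b + b^2 + (C3*sin(sqrt(23)*b/6) + C4*cos(sqrt(23)*b/6))*exp(-b/6)


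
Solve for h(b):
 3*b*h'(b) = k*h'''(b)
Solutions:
 h(b) = C1 + Integral(C2*airyai(3^(1/3)*b*(1/k)^(1/3)) + C3*airybi(3^(1/3)*b*(1/k)^(1/3)), b)


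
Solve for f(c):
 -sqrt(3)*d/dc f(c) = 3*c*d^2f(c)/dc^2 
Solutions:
 f(c) = C1 + C2*c^(1 - sqrt(3)/3)


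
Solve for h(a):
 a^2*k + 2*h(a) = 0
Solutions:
 h(a) = -a^2*k/2


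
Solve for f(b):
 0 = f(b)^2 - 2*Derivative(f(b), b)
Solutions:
 f(b) = -2/(C1 + b)


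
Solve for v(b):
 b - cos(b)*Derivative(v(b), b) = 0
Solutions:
 v(b) = C1 + Integral(b/cos(b), b)


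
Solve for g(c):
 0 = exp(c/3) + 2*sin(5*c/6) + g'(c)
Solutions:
 g(c) = C1 - 3*exp(c/3) + 12*cos(5*c/6)/5


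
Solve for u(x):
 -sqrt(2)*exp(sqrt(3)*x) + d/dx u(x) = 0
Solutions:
 u(x) = C1 + sqrt(6)*exp(sqrt(3)*x)/3


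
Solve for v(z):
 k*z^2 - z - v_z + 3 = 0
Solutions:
 v(z) = C1 + k*z^3/3 - z^2/2 + 3*z


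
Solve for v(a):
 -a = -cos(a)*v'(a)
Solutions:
 v(a) = C1 + Integral(a/cos(a), a)


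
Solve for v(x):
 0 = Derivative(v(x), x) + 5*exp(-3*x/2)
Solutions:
 v(x) = C1 + 10*exp(-3*x/2)/3


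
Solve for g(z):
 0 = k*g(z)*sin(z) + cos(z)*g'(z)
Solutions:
 g(z) = C1*exp(k*log(cos(z)))


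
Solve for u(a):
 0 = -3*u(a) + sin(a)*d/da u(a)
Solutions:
 u(a) = C1*(cos(a) - 1)^(3/2)/(cos(a) + 1)^(3/2)


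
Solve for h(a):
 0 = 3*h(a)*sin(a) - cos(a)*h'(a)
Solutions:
 h(a) = C1/cos(a)^3


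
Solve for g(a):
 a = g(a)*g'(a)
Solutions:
 g(a) = -sqrt(C1 + a^2)
 g(a) = sqrt(C1 + a^2)


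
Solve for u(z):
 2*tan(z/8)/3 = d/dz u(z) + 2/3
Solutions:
 u(z) = C1 - 2*z/3 - 16*log(cos(z/8))/3


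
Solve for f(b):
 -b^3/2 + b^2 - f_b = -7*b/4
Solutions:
 f(b) = C1 - b^4/8 + b^3/3 + 7*b^2/8


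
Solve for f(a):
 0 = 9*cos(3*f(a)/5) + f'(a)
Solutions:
 9*a - 5*log(sin(3*f(a)/5) - 1)/6 + 5*log(sin(3*f(a)/5) + 1)/6 = C1


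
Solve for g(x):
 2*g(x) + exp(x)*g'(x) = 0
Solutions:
 g(x) = C1*exp(2*exp(-x))


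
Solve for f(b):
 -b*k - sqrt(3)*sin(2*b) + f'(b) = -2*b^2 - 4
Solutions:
 f(b) = C1 - 2*b^3/3 + b^2*k/2 - 4*b - sqrt(3)*cos(2*b)/2


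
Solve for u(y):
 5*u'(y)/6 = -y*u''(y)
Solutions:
 u(y) = C1 + C2*y^(1/6)


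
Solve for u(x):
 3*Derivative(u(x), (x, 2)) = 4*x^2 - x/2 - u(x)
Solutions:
 u(x) = C1*sin(sqrt(3)*x/3) + C2*cos(sqrt(3)*x/3) + 4*x^2 - x/2 - 24


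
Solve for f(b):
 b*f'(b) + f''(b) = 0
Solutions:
 f(b) = C1 + C2*erf(sqrt(2)*b/2)


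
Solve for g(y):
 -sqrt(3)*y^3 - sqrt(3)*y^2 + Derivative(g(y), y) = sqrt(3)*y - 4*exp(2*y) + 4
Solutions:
 g(y) = C1 + sqrt(3)*y^4/4 + sqrt(3)*y^3/3 + sqrt(3)*y^2/2 + 4*y - 2*exp(2*y)


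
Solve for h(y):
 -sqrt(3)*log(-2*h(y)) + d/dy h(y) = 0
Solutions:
 -sqrt(3)*Integral(1/(log(-_y) + log(2)), (_y, h(y)))/3 = C1 - y


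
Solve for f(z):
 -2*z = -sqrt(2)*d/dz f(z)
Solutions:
 f(z) = C1 + sqrt(2)*z^2/2


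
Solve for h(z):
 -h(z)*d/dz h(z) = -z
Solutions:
 h(z) = -sqrt(C1 + z^2)
 h(z) = sqrt(C1 + z^2)


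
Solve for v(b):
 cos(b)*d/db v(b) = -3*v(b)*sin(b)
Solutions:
 v(b) = C1*cos(b)^3


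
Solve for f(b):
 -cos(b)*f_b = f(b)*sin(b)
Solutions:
 f(b) = C1*cos(b)


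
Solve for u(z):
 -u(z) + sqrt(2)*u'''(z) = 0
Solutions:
 u(z) = C3*exp(2^(5/6)*z/2) + (C1*sin(2^(5/6)*sqrt(3)*z/4) + C2*cos(2^(5/6)*sqrt(3)*z/4))*exp(-2^(5/6)*z/4)


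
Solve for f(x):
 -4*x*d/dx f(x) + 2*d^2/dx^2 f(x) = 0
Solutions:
 f(x) = C1 + C2*erfi(x)


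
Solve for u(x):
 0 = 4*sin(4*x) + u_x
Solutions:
 u(x) = C1 + cos(4*x)


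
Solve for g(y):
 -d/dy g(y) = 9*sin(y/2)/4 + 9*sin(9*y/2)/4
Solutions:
 g(y) = C1 + 9*cos(y/2)/2 + cos(9*y/2)/2


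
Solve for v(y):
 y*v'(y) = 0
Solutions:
 v(y) = C1


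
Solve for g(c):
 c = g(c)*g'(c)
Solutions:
 g(c) = -sqrt(C1 + c^2)
 g(c) = sqrt(C1 + c^2)


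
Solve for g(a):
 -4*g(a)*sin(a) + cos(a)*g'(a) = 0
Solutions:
 g(a) = C1/cos(a)^4


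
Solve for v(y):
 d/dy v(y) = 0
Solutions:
 v(y) = C1


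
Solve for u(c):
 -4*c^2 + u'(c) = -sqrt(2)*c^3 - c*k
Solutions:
 u(c) = C1 - sqrt(2)*c^4/4 + 4*c^3/3 - c^2*k/2


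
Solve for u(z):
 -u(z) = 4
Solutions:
 u(z) = -4


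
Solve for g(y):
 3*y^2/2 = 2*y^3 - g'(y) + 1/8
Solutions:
 g(y) = C1 + y^4/2 - y^3/2 + y/8


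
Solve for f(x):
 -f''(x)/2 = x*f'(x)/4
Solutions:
 f(x) = C1 + C2*erf(x/2)


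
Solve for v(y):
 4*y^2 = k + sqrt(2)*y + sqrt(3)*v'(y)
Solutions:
 v(y) = C1 - sqrt(3)*k*y/3 + 4*sqrt(3)*y^3/9 - sqrt(6)*y^2/6


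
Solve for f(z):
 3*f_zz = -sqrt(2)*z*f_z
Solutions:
 f(z) = C1 + C2*erf(2^(3/4)*sqrt(3)*z/6)


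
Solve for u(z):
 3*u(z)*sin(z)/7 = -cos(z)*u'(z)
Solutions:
 u(z) = C1*cos(z)^(3/7)


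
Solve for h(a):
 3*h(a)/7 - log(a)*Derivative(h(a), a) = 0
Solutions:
 h(a) = C1*exp(3*li(a)/7)
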